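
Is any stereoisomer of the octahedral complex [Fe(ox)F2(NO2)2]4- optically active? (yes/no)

yes

Each ox is bidentate and must span two cis positions.
Working through the distinct placements yields 3 geometric isomers: F trans, NO2 cis; F cis, NO2 cis (chiral); F cis, NO2 trans.
One of these lacks any improper symmetry element and so occurs as an enantiomeric pair, giving 3 + 1 = 4 stereoisomers in total.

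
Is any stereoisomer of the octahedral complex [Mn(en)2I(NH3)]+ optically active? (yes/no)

yes

An octahedron has six vertices in three trans pairs; every non-trans pair is cis.
Each en is bidentate and must span two cis positions.
There are 2 geometric isomers: I and NH3 mutually trans; I and NH3 mutually cis (chiral).
One of these lacks any improper symmetry element and so occurs as an enantiomeric pair, giving 2 + 1 = 3 stereoisomers in total.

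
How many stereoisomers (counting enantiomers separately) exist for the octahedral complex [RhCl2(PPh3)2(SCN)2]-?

6

Systematic placement gives 5 geometric isomers: Cl trans, PPh3 trans, SCN trans; Cl trans, PPh3 cis, SCN cis; Cl cis, PPh3 cis, SCN trans; Cl cis, PPh3 cis, SCN cis (chiral); Cl cis, PPh3 trans, SCN cis.
One of these lacks any improper symmetry element and so occurs as an enantiomeric pair, giving 5 + 1 = 6 stereoisomers in total.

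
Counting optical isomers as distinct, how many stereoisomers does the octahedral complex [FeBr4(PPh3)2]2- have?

2

In an octahedral complex each vertex has one trans partner and four cis neighbours.
Systematic placement gives 2 geometric isomers: PPh3 trans; PPh3 cis.
Each arrangement has an internal mirror plane or centre of symmetry, so none is chiral.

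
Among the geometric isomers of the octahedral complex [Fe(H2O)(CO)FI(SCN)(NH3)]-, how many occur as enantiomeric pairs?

Systematic enumeration (placing each ligand type in turn and discarding arrangements equivalent by rotation or reflection) gives 15 geometric isomers.
Of these, 15 lack any improper symmetry element and so occur as enantiomeric pairs, giving 15 + 15 = 30 stereoisomers in total.

15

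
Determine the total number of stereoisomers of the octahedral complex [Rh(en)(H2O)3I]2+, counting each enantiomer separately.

An octahedron has six vertices in three trans pairs; every non-trans pair is cis.
Each en is bidentate and must span two cis positions.
Systematic placement gives 2 geometric isomers: H2O mer; H2O fac.
Each arrangement has an internal mirror plane or centre of symmetry, so none is chiral.

2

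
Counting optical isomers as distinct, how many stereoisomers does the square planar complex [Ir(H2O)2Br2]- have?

A square has two trans pairs of vertices; adjacent vertices are cis.
Systematic placement gives 2 geometric isomers: H2O cis; H2O trans.
Each arrangement has an internal mirror plane or centre of symmetry, so none is chiral.

2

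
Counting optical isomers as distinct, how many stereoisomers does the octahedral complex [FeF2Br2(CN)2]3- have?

6

In an octahedral complex each vertex has one trans partner and four cis neighbours.
Working through the distinct placements yields 5 geometric isomers: F trans, Br trans, CN trans; F cis, Br trans, CN cis; F trans, Br cis, CN cis; F cis, Br cis, CN cis (chiral); F cis, Br cis, CN trans.
One of these lacks any improper symmetry element and so occurs as an enantiomeric pair, giving 5 + 1 = 6 stereoisomers in total.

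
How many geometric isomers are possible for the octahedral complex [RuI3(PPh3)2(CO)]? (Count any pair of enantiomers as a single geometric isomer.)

3

An octahedron has six vertices in three trans pairs; every non-trans pair is cis.
Working through the distinct placements yields 3 geometric isomers: I mer, PPh3 trans; I fac, PPh3 cis; I mer, PPh3 cis.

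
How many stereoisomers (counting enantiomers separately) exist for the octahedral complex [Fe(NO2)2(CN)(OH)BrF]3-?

The six octahedral sites form three mutually perpendicular trans pairs.
Exhaustive case analysis gives 9 geometric isomers.
Of these, 6 lack any improper symmetry element and so occur as enantiomeric pairs, giving 9 + 6 = 15 stereoisomers in total.

15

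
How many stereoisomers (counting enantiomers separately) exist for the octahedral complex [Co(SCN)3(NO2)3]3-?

2

Systematic placement gives 2 geometric isomers: SCN mer; SCN fac.
Each arrangement has an internal mirror plane or centre of symmetry, so none is chiral.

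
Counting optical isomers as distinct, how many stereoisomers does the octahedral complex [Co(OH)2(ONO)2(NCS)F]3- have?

An octahedron has six vertices in three trans pairs; every non-trans pair is cis.
Working through the distinct placements yields 6 geometric isomers: OH trans, ONO trans; OH cis, ONO cis (3 arrangements, 2 chiral); OH cis, ONO trans; OH trans, ONO cis.
Of these, 2 lack any improper symmetry element and so occur as enantiomeric pairs, giving 6 + 2 = 8 stereoisomers in total.

8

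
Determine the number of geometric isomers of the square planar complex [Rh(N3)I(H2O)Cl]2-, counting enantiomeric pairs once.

A square has two trans pairs of vertices; adjacent vertices are cis.
Working through the distinct placements yields 3 geometric isomers: (Cl/I trans, H2O/N3 trans); (Cl/N3 trans, H2O/I trans); (Cl/H2O trans, I/N3 trans).

3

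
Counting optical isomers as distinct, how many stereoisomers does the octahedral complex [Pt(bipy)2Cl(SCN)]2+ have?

In an octahedral complex each vertex has one trans partner and four cis neighbours.
Each bipy is bidentate and must span two cis positions.
Working through the distinct placements yields 2 geometric isomers: Cl and SCN mutually trans; Cl and SCN mutually cis (chiral).
One of these lacks any improper symmetry element and so occurs as an enantiomeric pair, giving 2 + 1 = 3 stereoisomers in total.

3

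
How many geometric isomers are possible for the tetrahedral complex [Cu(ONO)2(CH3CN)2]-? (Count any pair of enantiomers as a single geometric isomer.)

1

In a tetrahedral complex all four positions are equivalent and every pair of ligands is adjacent — there is no cis/trans distinction.
Only one geometric arrangement is possible.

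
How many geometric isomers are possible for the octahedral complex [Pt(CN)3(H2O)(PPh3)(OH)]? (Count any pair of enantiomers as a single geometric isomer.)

An octahedron has six vertices in three trans pairs; every non-trans pair is cis.
The distinct arrangements are (4 in all): CN mer (3 arrangements); CN fac (chiral).

4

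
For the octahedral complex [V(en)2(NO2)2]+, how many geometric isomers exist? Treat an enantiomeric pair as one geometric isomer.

2

Each en is bidentate and must span two cis positions.
Systematic placement gives 2 geometric isomers: NO2 trans; NO2 cis (chiral).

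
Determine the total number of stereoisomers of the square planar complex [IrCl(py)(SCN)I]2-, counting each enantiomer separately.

3

Systematic placement gives 3 geometric isomers: (Cl/SCN trans, I/py trans); (Cl/py trans, I/SCN trans); (Cl/I trans, SCN/py trans).
Each arrangement has an internal mirror plane or centre of symmetry, so none is chiral.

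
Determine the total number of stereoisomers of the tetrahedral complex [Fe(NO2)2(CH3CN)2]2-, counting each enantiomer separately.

1

Only one geometric arrangement is possible.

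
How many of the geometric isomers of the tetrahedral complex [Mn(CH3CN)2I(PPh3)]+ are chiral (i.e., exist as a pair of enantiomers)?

0

All four vertices of a tetrahedron are equivalent and mutually adjacent, so cis/trans isomerism cannot arise.
Only one geometric arrangement is possible.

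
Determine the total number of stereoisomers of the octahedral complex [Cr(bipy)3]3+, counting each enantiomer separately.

2

In an octahedral complex each vertex has one trans partner and four cis neighbours.
Each bipy is bidentate and must span two cis positions.
Only one geometric arrangement is possible; it has no improper symmetry element, so it exists as a pair of enantiomers (2 stereoisomers).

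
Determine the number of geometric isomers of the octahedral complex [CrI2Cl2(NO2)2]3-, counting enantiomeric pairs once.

An octahedron has six vertices in three trans pairs; every non-trans pair is cis.
There are 5 geometric isomers: I trans, Cl trans, NO2 trans; I cis, Cl trans, NO2 cis; I cis, Cl cis, NO2 trans; I cis, Cl cis, NO2 cis (chiral); I trans, Cl cis, NO2 cis.

5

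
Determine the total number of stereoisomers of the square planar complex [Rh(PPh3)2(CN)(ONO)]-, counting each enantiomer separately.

2

There are 2 geometric isomers: PPh3 cis; PPh3 trans.
Each arrangement has an internal mirror plane or centre of symmetry, so none is chiral.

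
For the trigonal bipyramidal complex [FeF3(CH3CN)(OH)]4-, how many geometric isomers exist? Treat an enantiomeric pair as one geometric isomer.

Working through the distinct placements yields 4 geometric isomers: CH3CN axial, OH equatorial; CH3CN axial, OH axial; CH3CN equatorial, OH equatorial; CH3CN equatorial, OH axial.

4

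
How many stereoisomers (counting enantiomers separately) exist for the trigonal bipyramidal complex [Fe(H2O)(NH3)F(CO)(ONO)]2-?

20

A trigonal bipyramid has two axial and three equatorial sites, which are chemically inequivalent.
Placing the ligands in turn and identifying arrangements related by rotation or reflection leaves 10 distinct geometric isomers.
Of these, 10 lack any improper symmetry element and so occur as enantiomeric pairs, giving 10 + 10 = 20 stereoisomers in total.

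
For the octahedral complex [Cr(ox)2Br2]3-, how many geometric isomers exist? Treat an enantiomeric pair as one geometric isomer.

Each ox is bidentate and must span two cis positions.
Working through the distinct placements yields 2 geometric isomers: Br trans; Br cis (chiral).

2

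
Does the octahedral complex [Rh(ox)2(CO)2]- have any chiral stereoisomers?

The six octahedral sites form three mutually perpendicular trans pairs.
Each ox is bidentate and must span two cis positions.
Working through the distinct placements yields 2 geometric isomers: CO trans; CO cis (chiral).
One of these lacks any improper symmetry element and so occurs as an enantiomeric pair, giving 2 + 1 = 3 stereoisomers in total.

yes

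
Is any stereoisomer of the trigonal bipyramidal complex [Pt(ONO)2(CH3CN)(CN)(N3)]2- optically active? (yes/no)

A trigonal bipyramid has two axial and three equatorial sites, which are chemically inequivalent.
Systematic enumeration (placing each ligand type in turn and discarding arrangements equivalent by rotation or reflection) gives 7 geometric isomers.
Of these, 3 lack any improper symmetry element and so occur as enantiomeric pairs, giving 7 + 3 = 10 stereoisomers in total.

yes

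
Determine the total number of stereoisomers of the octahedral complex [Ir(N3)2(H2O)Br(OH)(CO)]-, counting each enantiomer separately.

15

The six octahedral sites form three mutually perpendicular trans pairs.
Placing the ligands in turn and identifying arrangements related by rotation or reflection leaves 9 distinct geometric isomers.
Of these, 6 lack any improper symmetry element and so occur as enantiomeric pairs, giving 9 + 6 = 15 stereoisomers in total.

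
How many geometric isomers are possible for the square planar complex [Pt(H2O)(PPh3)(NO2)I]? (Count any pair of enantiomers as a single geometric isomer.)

A square has two trans pairs of vertices; adjacent vertices are cis.
Working through the distinct placements yields 3 geometric isomers: (H2O/NO2 trans, I/PPh3 trans); (H2O/PPh3 trans, I/NO2 trans); (H2O/I trans, NO2/PPh3 trans).

3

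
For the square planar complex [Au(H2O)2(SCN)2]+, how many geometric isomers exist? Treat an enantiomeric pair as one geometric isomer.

2

In a square planar complex each vertex has one trans partner and two cis neighbours.
Working through the distinct placements yields 2 geometric isomers: H2O cis; H2O trans.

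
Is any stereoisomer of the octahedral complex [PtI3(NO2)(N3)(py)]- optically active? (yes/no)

Systematic placement gives 4 geometric isomers: I mer (3 arrangements); I fac (chiral).
One of these lacks any improper symmetry element and so occurs as an enantiomeric pair, giving 4 + 1 = 5 stereoisomers in total.

yes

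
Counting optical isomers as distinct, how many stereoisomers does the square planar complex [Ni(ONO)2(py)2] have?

2

In a square planar complex each vertex has one trans partner and two cis neighbours.
Systematic placement gives 2 geometric isomers: ONO cis; ONO trans.
Each arrangement has an internal mirror plane or centre of symmetry, so none is chiral.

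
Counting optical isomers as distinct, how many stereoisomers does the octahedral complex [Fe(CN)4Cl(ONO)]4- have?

2

An octahedron has six vertices in three trans pairs; every non-trans pair is cis.
Systematic placement gives 2 geometric isomers: Cl and ONO mutually trans; Cl and ONO mutually cis.
Each arrangement has an internal mirror plane or centre of symmetry, so none is chiral.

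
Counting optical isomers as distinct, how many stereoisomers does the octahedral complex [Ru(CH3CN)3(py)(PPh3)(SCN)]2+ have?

5

In an octahedral complex each vertex has one trans partner and four cis neighbours.
Systematic placement gives 4 geometric isomers: CH3CN mer (3 arrangements); CH3CN fac (chiral).
One of these lacks any improper symmetry element and so occurs as an enantiomeric pair, giving 4 + 1 = 5 stereoisomers in total.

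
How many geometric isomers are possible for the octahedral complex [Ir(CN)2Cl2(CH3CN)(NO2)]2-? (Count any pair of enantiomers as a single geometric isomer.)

In an octahedral complex each vertex has one trans partner and four cis neighbours.
Working through the distinct placements yields 6 geometric isomers: CN cis, Cl cis (3 arrangements, 2 chiral); CN cis, Cl trans; CN trans, Cl cis; CN trans, Cl trans.

6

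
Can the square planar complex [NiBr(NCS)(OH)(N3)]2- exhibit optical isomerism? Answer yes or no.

A square has two trans pairs of vertices; adjacent vertices are cis.
The distinct arrangements are (3 in all): (Br/NCS trans, N3/OH trans); (Br/OH trans, N3/NCS trans); (Br/N3 trans, NCS/OH trans).
Each arrangement has an internal mirror plane or centre of symmetry, so none is chiral.

no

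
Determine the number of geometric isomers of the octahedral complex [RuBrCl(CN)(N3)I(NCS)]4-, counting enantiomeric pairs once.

15

An octahedron has six vertices in three trans pairs; every non-trans pair is cis.
Placing the ligands in turn and identifying arrangements related by rotation or reflection leaves 15 distinct geometric isomers.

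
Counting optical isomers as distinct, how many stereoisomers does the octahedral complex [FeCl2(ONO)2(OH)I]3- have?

The six octahedral sites form three mutually perpendicular trans pairs.
Systematic placement gives 6 geometric isomers: Cl trans, ONO trans; Cl trans, ONO cis; Cl cis, ONO trans; Cl cis, ONO cis (3 arrangements, 2 chiral).
Of these, 2 lack any improper symmetry element and so occur as enantiomeric pairs, giving 6 + 2 = 8 stereoisomers in total.

8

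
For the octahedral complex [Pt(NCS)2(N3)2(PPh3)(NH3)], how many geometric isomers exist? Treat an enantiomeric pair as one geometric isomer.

6

The six octahedral sites form three mutually perpendicular trans pairs.
There are 6 geometric isomers: NCS trans, N3 trans; NCS cis, N3 trans; NCS cis, N3 cis (3 arrangements, 2 chiral); NCS trans, N3 cis.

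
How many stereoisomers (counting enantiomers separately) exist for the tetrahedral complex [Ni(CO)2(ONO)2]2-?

All four vertices of a tetrahedron are equivalent and mutually adjacent, so cis/trans isomerism cannot arise.
Only one geometric arrangement is possible.

1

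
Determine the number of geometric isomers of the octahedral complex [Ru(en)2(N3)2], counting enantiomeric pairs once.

2

The six octahedral sites form three mutually perpendicular trans pairs.
Each en is bidentate and must span two cis positions.
Systematic placement gives 2 geometric isomers: N3 trans; N3 cis (chiral).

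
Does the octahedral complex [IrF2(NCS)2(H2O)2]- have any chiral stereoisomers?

There are 5 geometric isomers: F trans, NCS trans, H2O trans; F trans, NCS cis, H2O cis; F cis, NCS trans, H2O cis; F cis, NCS cis, H2O cis (chiral); F cis, NCS cis, H2O trans.
One of these lacks any improper symmetry element and so occurs as an enantiomeric pair, giving 5 + 1 = 6 stereoisomers in total.

yes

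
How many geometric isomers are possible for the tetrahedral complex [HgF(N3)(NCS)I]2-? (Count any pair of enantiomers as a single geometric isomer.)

1

In a tetrahedral complex all four positions are equivalent and every pair of ligands is adjacent — there is no cis/trans distinction.
Only one geometric arrangement is possible; it has no improper symmetry element, so it exists as a pair of enantiomers (2 stereoisomers).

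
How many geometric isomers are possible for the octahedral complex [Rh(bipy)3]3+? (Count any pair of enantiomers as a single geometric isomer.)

1

Each bipy is bidentate and must span two cis positions.
Only one geometric arrangement is possible; it has no improper symmetry element, so it exists as a pair of enantiomers (2 stereoisomers).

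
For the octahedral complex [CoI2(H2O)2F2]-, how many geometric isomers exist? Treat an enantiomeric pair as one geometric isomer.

5

Systematic placement gives 5 geometric isomers: I trans, H2O trans, F trans; I cis, H2O cis, F trans; I trans, H2O cis, F cis; I cis, H2O cis, F cis (chiral); I cis, H2O trans, F cis.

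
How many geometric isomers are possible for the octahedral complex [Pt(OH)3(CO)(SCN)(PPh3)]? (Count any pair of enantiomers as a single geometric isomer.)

4

The six octahedral sites form three mutually perpendicular trans pairs.
Working through the distinct placements yields 4 geometric isomers: OH mer (3 arrangements); OH fac (chiral).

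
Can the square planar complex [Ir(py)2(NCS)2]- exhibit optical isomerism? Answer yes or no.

A square has two trans pairs of vertices; adjacent vertices are cis.
The distinct arrangements are (2 in all): py cis; py trans.
Each arrangement has an internal mirror plane or centre of symmetry, so none is chiral.

no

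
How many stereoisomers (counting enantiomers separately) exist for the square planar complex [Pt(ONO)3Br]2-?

1

Only one geometric arrangement is possible.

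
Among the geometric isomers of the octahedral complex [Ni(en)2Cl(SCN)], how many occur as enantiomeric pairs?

1

In an octahedral complex each vertex has one trans partner and four cis neighbours.
Each en is bidentate and must span two cis positions.
Systematic placement gives 2 geometric isomers: Cl and SCN mutually trans; Cl and SCN mutually cis (chiral).
One of these lacks any improper symmetry element and so occurs as an enantiomeric pair, giving 2 + 1 = 3 stereoisomers in total.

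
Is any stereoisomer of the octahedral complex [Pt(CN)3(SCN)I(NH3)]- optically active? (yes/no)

yes

An octahedron has six vertices in three trans pairs; every non-trans pair is cis.
Systematic placement gives 4 geometric isomers: CN mer (3 arrangements); CN fac (chiral).
One of these lacks any improper symmetry element and so occurs as an enantiomeric pair, giving 4 + 1 = 5 stereoisomers in total.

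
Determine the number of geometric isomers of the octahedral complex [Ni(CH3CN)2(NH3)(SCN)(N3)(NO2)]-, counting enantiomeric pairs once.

9

The six octahedral sites form three mutually perpendicular trans pairs.
Exhaustive case analysis gives 9 geometric isomers.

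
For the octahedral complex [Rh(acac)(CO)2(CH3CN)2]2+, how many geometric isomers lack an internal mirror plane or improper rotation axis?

The six octahedral sites form three mutually perpendicular trans pairs.
Each acac is bidentate and must span two cis positions.
There are 3 geometric isomers: CO cis, CH3CN trans; CO cis, CH3CN cis (chiral); CO trans, CH3CN cis.
One of these lacks any improper symmetry element and so occurs as an enantiomeric pair, giving 3 + 1 = 4 stereoisomers in total.

1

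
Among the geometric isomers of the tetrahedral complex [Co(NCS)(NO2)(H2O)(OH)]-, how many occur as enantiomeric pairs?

In a tetrahedral complex all four positions are equivalent and every pair of ligands is adjacent — there is no cis/trans distinction.
Only one geometric arrangement is possible; it has no improper symmetry element, so it exists as a pair of enantiomers (2 stereoisomers).

1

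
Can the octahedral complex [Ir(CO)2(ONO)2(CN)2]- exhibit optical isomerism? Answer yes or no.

yes

The six octahedral sites form three mutually perpendicular trans pairs.
Systematic placement gives 5 geometric isomers: CO trans, ONO trans, CN trans; CO cis, ONO cis, CN trans; CO cis, ONO trans, CN cis; CO cis, ONO cis, CN cis (chiral); CO trans, ONO cis, CN cis.
One of these lacks any improper symmetry element and so occurs as an enantiomeric pair, giving 5 + 1 = 6 stereoisomers in total.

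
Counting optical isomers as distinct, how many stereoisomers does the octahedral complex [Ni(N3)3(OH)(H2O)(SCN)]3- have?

5

An octahedron has six vertices in three trans pairs; every non-trans pair is cis.
There are 4 geometric isomers: N3 mer (3 arrangements); N3 fac (chiral).
One of these lacks any improper symmetry element and so occurs as an enantiomeric pair, giving 4 + 1 = 5 stereoisomers in total.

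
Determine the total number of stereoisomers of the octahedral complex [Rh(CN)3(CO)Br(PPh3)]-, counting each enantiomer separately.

The six octahedral sites form three mutually perpendicular trans pairs.
The distinct arrangements are (4 in all): CN mer (3 arrangements); CN fac (chiral).
One of these lacks any improper symmetry element and so occurs as an enantiomeric pair, giving 4 + 1 = 5 stereoisomers in total.

5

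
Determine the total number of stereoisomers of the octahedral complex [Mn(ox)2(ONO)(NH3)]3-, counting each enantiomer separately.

Each ox is bidentate and must span two cis positions.
Systematic placement gives 2 geometric isomers: ONO and NH3 mutually trans; ONO and NH3 mutually cis (chiral).
One of these lacks any improper symmetry element and so occurs as an enantiomeric pair, giving 2 + 1 = 3 stereoisomers in total.

3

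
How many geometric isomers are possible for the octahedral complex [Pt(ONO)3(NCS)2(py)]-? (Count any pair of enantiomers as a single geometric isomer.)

3

An octahedron has six vertices in three trans pairs; every non-trans pair is cis.
Systematic placement gives 3 geometric isomers: ONO mer, NCS trans; ONO fac, NCS cis; ONO mer, NCS cis.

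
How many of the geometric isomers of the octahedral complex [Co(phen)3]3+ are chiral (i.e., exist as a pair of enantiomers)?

The six octahedral sites form three mutually perpendicular trans pairs.
Each phen is bidentate and must span two cis positions.
Only one geometric arrangement is possible; it has no improper symmetry element, so it exists as a pair of enantiomers (2 stereoisomers).

1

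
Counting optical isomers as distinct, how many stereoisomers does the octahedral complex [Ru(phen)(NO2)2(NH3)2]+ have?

In an octahedral complex each vertex has one trans partner and four cis neighbours.
Each phen is bidentate and must span two cis positions.
Systematic placement gives 3 geometric isomers: NO2 cis, NH3 trans; NO2 cis, NH3 cis (chiral); NO2 trans, NH3 cis.
One of these lacks any improper symmetry element and so occurs as an enantiomeric pair, giving 3 + 1 = 4 stereoisomers in total.

4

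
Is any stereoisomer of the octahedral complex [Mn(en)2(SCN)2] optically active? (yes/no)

An octahedron has six vertices in three trans pairs; every non-trans pair is cis.
Each en is bidentate and must span two cis positions.
There are 2 geometric isomers: SCN trans; SCN cis (chiral).
One of these lacks any improper symmetry element and so occurs as an enantiomeric pair, giving 2 + 1 = 3 stereoisomers in total.

yes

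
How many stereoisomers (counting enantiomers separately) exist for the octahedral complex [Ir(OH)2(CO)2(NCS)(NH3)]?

8

There are 6 geometric isomers: OH trans, CO trans; OH cis, CO trans; OH trans, CO cis; OH cis, CO cis (3 arrangements, 2 chiral).
Of these, 2 lack any improper symmetry element and so occur as enantiomeric pairs, giving 6 + 2 = 8 stereoisomers in total.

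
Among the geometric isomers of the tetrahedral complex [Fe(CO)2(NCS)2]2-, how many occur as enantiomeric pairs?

Only one geometric arrangement is possible.

0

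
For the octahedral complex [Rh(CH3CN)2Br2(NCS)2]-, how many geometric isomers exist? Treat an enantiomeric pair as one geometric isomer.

5

The six octahedral sites form three mutually perpendicular trans pairs.
The distinct arrangements are (5 in all): CH3CN trans, Br trans, NCS trans; CH3CN cis, Br trans, NCS cis; CH3CN cis, Br cis, NCS trans; CH3CN cis, Br cis, NCS cis (chiral); CH3CN trans, Br cis, NCS cis.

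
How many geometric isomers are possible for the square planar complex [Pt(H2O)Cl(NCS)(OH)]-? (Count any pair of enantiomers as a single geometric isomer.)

Systematic placement gives 3 geometric isomers: (Cl/NCS trans, H2O/OH trans); (Cl/OH trans, H2O/NCS trans); (Cl/H2O trans, NCS/OH trans).

3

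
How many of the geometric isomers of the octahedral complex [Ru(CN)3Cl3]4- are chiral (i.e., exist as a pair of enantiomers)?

An octahedron has six vertices in three trans pairs; every non-trans pair is cis.
The distinct arrangements are (2 in all): CN mer; CN fac.
Each arrangement has an internal mirror plane or centre of symmetry, so none is chiral.

0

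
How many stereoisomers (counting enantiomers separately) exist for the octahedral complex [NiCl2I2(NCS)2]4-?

An octahedron has six vertices in three trans pairs; every non-trans pair is cis.
Systematic placement gives 5 geometric isomers: Cl trans, I trans, NCS trans; Cl trans, I cis, NCS cis; Cl cis, I cis, NCS trans; Cl cis, I cis, NCS cis (chiral); Cl cis, I trans, NCS cis.
One of these lacks any improper symmetry element and so occurs as an enantiomeric pair, giving 5 + 1 = 6 stereoisomers in total.

6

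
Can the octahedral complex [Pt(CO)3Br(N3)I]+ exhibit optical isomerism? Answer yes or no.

In an octahedral complex each vertex has one trans partner and four cis neighbours.
Working through the distinct placements yields 4 geometric isomers: CO mer (3 arrangements); CO fac (chiral).
One of these lacks any improper symmetry element and so occurs as an enantiomeric pair, giving 4 + 1 = 5 stereoisomers in total.

yes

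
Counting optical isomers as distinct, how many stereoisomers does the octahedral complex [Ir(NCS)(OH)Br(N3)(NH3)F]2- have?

An octahedron has six vertices in three trans pairs; every non-trans pair is cis.
Exhaustive case analysis gives 15 geometric isomers.
Of these, 15 lack any improper symmetry element and so occur as enantiomeric pairs, giving 15 + 15 = 30 stereoisomers in total.

30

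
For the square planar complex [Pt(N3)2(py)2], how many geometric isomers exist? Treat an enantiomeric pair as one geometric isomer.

2

In a square planar complex each vertex has one trans partner and two cis neighbours.
There are 2 geometric isomers: N3 cis; N3 trans.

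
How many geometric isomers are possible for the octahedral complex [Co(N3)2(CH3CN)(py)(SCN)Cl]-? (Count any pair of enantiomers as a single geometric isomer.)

In an octahedral complex each vertex has one trans partner and four cis neighbours.
Placing the ligands in turn and identifying arrangements related by rotation or reflection leaves 9 distinct geometric isomers.

9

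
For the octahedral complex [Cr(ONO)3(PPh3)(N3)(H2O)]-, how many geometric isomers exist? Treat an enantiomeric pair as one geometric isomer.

4

An octahedron has six vertices in three trans pairs; every non-trans pair is cis.
The distinct arrangements are (4 in all): ONO mer (3 arrangements); ONO fac (chiral).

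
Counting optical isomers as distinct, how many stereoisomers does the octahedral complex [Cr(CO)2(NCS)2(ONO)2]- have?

6

The six octahedral sites form three mutually perpendicular trans pairs.
Working through the distinct placements yields 5 geometric isomers: CO trans, NCS trans, ONO trans; CO trans, NCS cis, ONO cis; CO cis, NCS cis, ONO trans; CO cis, NCS cis, ONO cis (chiral); CO cis, NCS trans, ONO cis.
One of these lacks any improper symmetry element and so occurs as an enantiomeric pair, giving 5 + 1 = 6 stereoisomers in total.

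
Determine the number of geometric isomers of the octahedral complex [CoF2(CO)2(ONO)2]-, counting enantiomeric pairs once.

5

In an octahedral complex each vertex has one trans partner and four cis neighbours.
The distinct arrangements are (5 in all): F trans, CO trans, ONO trans; F cis, CO trans, ONO cis; F cis, CO cis, ONO trans; F cis, CO cis, ONO cis (chiral); F trans, CO cis, ONO cis.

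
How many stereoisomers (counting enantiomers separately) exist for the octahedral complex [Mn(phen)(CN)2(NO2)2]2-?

The six octahedral sites form three mutually perpendicular trans pairs.
Each phen is bidentate and must span two cis positions.
The distinct arrangements are (3 in all): CN trans, NO2 cis; CN cis, NO2 cis (chiral); CN cis, NO2 trans.
One of these lacks any improper symmetry element and so occurs as an enantiomeric pair, giving 3 + 1 = 4 stereoisomers in total.

4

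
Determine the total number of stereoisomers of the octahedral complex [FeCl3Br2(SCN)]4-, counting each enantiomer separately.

An octahedron has six vertices in three trans pairs; every non-trans pair is cis.
The distinct arrangements are (3 in all): Cl mer, Br trans; Cl fac, Br cis; Cl mer, Br cis.
Each arrangement has an internal mirror plane or centre of symmetry, so none is chiral.

3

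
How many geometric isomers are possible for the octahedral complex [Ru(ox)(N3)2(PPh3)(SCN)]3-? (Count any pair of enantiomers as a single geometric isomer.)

4

In an octahedral complex each vertex has one trans partner and four cis neighbours.
Each ox is bidentate and must span two cis positions.
The distinct arrangements are (4 in all): N3 trans; N3 cis (3 arrangements, 2 chiral).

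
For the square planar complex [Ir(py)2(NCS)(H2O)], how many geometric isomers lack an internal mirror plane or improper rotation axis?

Systematic placement gives 2 geometric isomers: py cis; py trans.
Each arrangement has an internal mirror plane or centre of symmetry, so none is chiral.

0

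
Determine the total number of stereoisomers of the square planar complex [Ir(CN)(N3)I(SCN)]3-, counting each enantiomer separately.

A square has two trans pairs of vertices; adjacent vertices are cis.
Working through the distinct placements yields 3 geometric isomers: (CN/N3 trans, I/SCN trans); (CN/SCN trans, I/N3 trans); (CN/I trans, N3/SCN trans).
Each arrangement has an internal mirror plane or centre of symmetry, so none is chiral.

3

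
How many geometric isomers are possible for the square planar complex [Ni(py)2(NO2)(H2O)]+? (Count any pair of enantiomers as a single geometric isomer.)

A square has two trans pairs of vertices; adjacent vertices are cis.
Systematic placement gives 2 geometric isomers: py cis; py trans.

2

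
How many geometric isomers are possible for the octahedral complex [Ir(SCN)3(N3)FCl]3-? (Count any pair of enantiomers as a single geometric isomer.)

4

Working through the distinct placements yields 4 geometric isomers: SCN mer (3 arrangements); SCN fac (chiral).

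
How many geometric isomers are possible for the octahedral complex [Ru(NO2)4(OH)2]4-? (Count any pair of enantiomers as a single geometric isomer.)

There are 2 geometric isomers: OH trans; OH cis.

2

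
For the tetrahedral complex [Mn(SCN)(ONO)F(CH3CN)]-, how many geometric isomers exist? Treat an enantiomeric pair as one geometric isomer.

All four vertices of a tetrahedron are equivalent and mutually adjacent, so cis/trans isomerism cannot arise.
Only one geometric arrangement is possible; it has no improper symmetry element, so it exists as a pair of enantiomers (2 stereoisomers).

1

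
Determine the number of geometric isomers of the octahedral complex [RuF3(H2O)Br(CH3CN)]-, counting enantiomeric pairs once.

In an octahedral complex each vertex has one trans partner and four cis neighbours.
Working through the distinct placements yields 4 geometric isomers: F mer (3 arrangements); F fac (chiral).

4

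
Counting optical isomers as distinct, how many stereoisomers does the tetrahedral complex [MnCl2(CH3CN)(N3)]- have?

1

In a tetrahedral complex all four positions are equivalent and every pair of ligands is adjacent — there is no cis/trans distinction.
Only one geometric arrangement is possible.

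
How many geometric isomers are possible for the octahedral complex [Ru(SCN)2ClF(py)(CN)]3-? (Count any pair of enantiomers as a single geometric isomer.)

9

In an octahedral complex each vertex has one trans partner and four cis neighbours.
Placing the ligands in turn and identifying arrangements related by rotation or reflection leaves 9 distinct geometric isomers.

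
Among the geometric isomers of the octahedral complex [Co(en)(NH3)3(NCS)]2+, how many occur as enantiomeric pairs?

An octahedron has six vertices in three trans pairs; every non-trans pair is cis.
Each en is bidentate and must span two cis positions.
The distinct arrangements are (2 in all): NH3 fac; NH3 mer.
Each arrangement has an internal mirror plane or centre of symmetry, so none is chiral.

0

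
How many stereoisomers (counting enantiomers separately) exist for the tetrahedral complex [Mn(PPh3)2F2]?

In a tetrahedral complex all four positions are equivalent and every pair of ligands is adjacent — there is no cis/trans distinction.
Only one geometric arrangement is possible.

1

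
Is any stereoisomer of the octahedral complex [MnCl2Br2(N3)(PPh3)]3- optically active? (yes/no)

The six octahedral sites form three mutually perpendicular trans pairs.
There are 6 geometric isomers: Cl trans, Br trans; Cl cis, Br trans; Cl cis, Br cis (3 arrangements, 2 chiral); Cl trans, Br cis.
Of these, 2 lack any improper symmetry element and so occur as enantiomeric pairs, giving 6 + 2 = 8 stereoisomers in total.

yes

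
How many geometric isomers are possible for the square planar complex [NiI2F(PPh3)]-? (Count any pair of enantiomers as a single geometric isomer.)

2

A square has two trans pairs of vertices; adjacent vertices are cis.
Working through the distinct placements yields 2 geometric isomers: I cis; I trans.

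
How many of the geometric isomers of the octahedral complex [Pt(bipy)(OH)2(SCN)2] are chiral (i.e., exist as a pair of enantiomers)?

1

Each bipy is bidentate and must span two cis positions.
Systematic placement gives 3 geometric isomers: OH trans, SCN cis; OH cis, SCN cis (chiral); OH cis, SCN trans.
One of these lacks any improper symmetry element and so occurs as an enantiomeric pair, giving 3 + 1 = 4 stereoisomers in total.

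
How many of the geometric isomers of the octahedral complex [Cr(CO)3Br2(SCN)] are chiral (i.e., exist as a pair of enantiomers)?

There are 3 geometric isomers: CO mer, Br trans; CO fac, Br cis; CO mer, Br cis.
Each arrangement has an internal mirror plane or centre of symmetry, so none is chiral.

0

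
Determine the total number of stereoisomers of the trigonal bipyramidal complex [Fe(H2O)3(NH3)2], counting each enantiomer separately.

3

A trigonal bipyramid has two axial and three equatorial sites, which are chemically inequivalent.
The distinct arrangements are (3 in all): NH3 both equatorial; NH3 one axial, one equatorial; NH3 both axial.
Each arrangement has an internal mirror plane or centre of symmetry, so none is chiral.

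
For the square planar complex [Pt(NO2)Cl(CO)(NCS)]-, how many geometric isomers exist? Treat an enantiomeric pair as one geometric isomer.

In a square planar complex each vertex has one trans partner and two cis neighbours.
Working through the distinct placements yields 3 geometric isomers: (CO/NCS trans, Cl/NO2 trans); (CO/NO2 trans, Cl/NCS trans); (CO/Cl trans, NCS/NO2 trans).

3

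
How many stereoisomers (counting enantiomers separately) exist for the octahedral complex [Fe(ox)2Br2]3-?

3

An octahedron has six vertices in three trans pairs; every non-trans pair is cis.
Each ox is bidentate and must span two cis positions.
The distinct arrangements are (2 in all): Br trans; Br cis (chiral).
One of these lacks any improper symmetry element and so occurs as an enantiomeric pair, giving 2 + 1 = 3 stereoisomers in total.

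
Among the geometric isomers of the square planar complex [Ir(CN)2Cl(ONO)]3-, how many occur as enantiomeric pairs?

0

A square has two trans pairs of vertices; adjacent vertices are cis.
Systematic placement gives 2 geometric isomers: CN cis; CN trans.
Each arrangement has an internal mirror plane or centre of symmetry, so none is chiral.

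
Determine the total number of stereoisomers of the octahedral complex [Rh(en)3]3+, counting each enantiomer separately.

An octahedron has six vertices in three trans pairs; every non-trans pair is cis.
Each en is bidentate and must span two cis positions.
Only one geometric arrangement is possible; it has no improper symmetry element, so it exists as a pair of enantiomers (2 stereoisomers).

2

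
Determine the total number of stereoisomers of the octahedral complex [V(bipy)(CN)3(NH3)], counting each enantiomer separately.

2

An octahedron has six vertices in three trans pairs; every non-trans pair is cis.
Each bipy is bidentate and must span two cis positions.
Systematic placement gives 2 geometric isomers: CN mer; CN fac.
Each arrangement has an internal mirror plane or centre of symmetry, so none is chiral.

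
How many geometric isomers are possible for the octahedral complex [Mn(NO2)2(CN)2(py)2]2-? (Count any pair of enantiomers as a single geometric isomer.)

The six octahedral sites form three mutually perpendicular trans pairs.
Systematic placement gives 5 geometric isomers: NO2 trans, CN trans, py trans; NO2 cis, CN trans, py cis; NO2 cis, CN cis, py trans; NO2 cis, CN cis, py cis (chiral); NO2 trans, CN cis, py cis.

5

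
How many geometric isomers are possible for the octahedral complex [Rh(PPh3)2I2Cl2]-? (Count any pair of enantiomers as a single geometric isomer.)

Systematic placement gives 5 geometric isomers: PPh3 trans, I trans, Cl trans; PPh3 cis, I cis, Cl trans; PPh3 trans, I cis, Cl cis; PPh3 cis, I cis, Cl cis (chiral); PPh3 cis, I trans, Cl cis.

5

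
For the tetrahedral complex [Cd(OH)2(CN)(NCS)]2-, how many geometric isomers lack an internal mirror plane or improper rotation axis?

0

In a tetrahedral complex all four positions are equivalent and every pair of ligands is adjacent — there is no cis/trans distinction.
Only one geometric arrangement is possible.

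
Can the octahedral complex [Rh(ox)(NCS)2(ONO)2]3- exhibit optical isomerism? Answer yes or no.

Each ox is bidentate and must span two cis positions.
Systematic placement gives 3 geometric isomers: NCS trans, ONO cis; NCS cis, ONO cis (chiral); NCS cis, ONO trans.
One of these lacks any improper symmetry element and so occurs as an enantiomeric pair, giving 3 + 1 = 4 stereoisomers in total.

yes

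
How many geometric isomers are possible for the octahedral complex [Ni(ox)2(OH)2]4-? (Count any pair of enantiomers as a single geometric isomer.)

2

In an octahedral complex each vertex has one trans partner and four cis neighbours.
Each ox is bidentate and must span two cis positions.
Working through the distinct placements yields 2 geometric isomers: OH trans; OH cis (chiral).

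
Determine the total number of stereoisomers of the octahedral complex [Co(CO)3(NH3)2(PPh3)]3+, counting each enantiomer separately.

The six octahedral sites form three mutually perpendicular trans pairs.
Systematic placement gives 3 geometric isomers: CO mer, NH3 cis; CO mer, NH3 trans; CO fac, NH3 cis.
Each arrangement has an internal mirror plane or centre of symmetry, so none is chiral.

3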